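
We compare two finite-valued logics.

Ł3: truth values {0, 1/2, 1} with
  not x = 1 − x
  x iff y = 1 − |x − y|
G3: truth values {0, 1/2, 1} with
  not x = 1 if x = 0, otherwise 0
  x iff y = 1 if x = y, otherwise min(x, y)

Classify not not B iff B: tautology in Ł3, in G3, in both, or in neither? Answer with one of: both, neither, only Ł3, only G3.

In Ł3: every assignment gives 1 — tautology.
In G3: at B = 1/2 the value is 1/2 — not a tautology.

only Ł3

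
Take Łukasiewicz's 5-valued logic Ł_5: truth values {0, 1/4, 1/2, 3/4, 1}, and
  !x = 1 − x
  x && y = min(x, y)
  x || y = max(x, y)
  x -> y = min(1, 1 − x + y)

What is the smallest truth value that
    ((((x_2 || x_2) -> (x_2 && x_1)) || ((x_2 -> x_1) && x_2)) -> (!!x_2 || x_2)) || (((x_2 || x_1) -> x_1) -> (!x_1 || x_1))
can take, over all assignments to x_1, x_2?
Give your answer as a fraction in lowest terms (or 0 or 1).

1/2

Take x_1 = 1/2, x_2 = 0:
x_2 || x_2 = 0 || 0 = 0
x_2 && x_1 = 0 && 1/2 = 0
(x_2 || x_2) -> (x_2 && x_1) = 0 -> 0 = 1
x_2 -> x_1 = 0 -> 1/2 = 1
(x_2 -> x_1) && x_2 = 1 && 0 = 0
((x_2 || x_2) -> (x_2 && x_1)) || ((x_2 -> x_1) && x_2) = 1 || 0 = 1
!x_2 = !0 = 1
!!x_2 = !1 = 0
!!x_2 || x_2 = 0 || 0 = 0
(((x_2 || x_2) -> (x_2 && x_1)) || ((x_2 -> x_1) && x_2)) -> (!!x_2 || x_2) = 1 -> 0 = 0
x_2 || x_1 = 0 || 1/2 = 1/2
(x_2 || x_1) -> x_1 = 1/2 -> 1/2 = 1
!x_1 = !1/2 = 1/2
!x_1 || x_1 = 1/2 || 1/2 = 1/2
((x_2 || x_1) -> x_1) -> (!x_1 || x_1) = 1 -> 1/2 = 1/2
((((x_2 || x_2) -> (x_2 && x_1)) || ((x_2 -> x_1) && x_2)) -> (!!x_2 || x_2)) || (((x_2 || x_1) -> x_1) -> (!x_1 || x_1)) = 0 || 1/2 = 1/2
No assignment yields a value below 1/2, so this is the minimum.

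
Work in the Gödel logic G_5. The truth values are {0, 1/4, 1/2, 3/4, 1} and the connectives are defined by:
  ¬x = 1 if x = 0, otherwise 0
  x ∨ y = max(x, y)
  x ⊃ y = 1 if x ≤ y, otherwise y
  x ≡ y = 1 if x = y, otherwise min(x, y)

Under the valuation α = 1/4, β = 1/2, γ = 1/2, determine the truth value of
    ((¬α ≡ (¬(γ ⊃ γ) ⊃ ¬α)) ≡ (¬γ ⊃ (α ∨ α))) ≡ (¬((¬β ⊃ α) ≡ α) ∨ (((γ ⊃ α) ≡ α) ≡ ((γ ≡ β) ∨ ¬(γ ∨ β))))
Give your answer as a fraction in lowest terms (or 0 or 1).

0

¬α = ¬1/4 = 0
γ ⊃ γ = 1/2 ⊃ 1/2 = 1
¬(γ ⊃ γ) = ¬1 = 0
¬α = ¬1/4 = 0
¬(γ ⊃ γ) ⊃ ¬α = 0 ⊃ 0 = 1
¬α ≡ (¬(γ ⊃ γ) ⊃ ¬α) = 0 ≡ 1 = 0
¬γ = ¬1/2 = 0
α ∨ α = 1/4 ∨ 1/4 = 1/4
¬γ ⊃ (α ∨ α) = 0 ⊃ 1/4 = 1
(¬α ≡ (¬(γ ⊃ γ) ⊃ ¬α)) ≡ (¬γ ⊃ (α ∨ α)) = 0 ≡ 1 = 0
¬β = ¬1/2 = 0
¬β ⊃ α = 0 ⊃ 1/4 = 1
(¬β ⊃ α) ≡ α = 1 ≡ 1/4 = 1/4
¬((¬β ⊃ α) ≡ α) = ¬1/4 = 0
γ ⊃ α = 1/2 ⊃ 1/4 = 1/4
(γ ⊃ α) ≡ α = 1/4 ≡ 1/4 = 1
γ ≡ β = 1/2 ≡ 1/2 = 1
γ ∨ β = 1/2 ∨ 1/2 = 1/2
¬(γ ∨ β) = ¬1/2 = 0
(γ ≡ β) ∨ ¬(γ ∨ β) = 1 ∨ 0 = 1
((γ ⊃ α) ≡ α) ≡ ((γ ≡ β) ∨ ¬(γ ∨ β)) = 1 ≡ 1 = 1
¬((¬β ⊃ α) ≡ α) ∨ (((γ ⊃ α) ≡ α) ≡ ((γ ≡ β) ∨ ¬(γ ∨ β))) = 0 ∨ 1 = 1
((¬α ≡ (¬(γ ⊃ γ) ⊃ ¬α)) ≡ (¬γ ⊃ (α ∨ α))) ≡ (¬((¬β ⊃ α) ≡ α) ∨ (((γ ⊃ α) ≡ α) ≡ ((γ ≡ β) ∨ ¬(γ ∨ β)))) = 0 ≡ 1 = 0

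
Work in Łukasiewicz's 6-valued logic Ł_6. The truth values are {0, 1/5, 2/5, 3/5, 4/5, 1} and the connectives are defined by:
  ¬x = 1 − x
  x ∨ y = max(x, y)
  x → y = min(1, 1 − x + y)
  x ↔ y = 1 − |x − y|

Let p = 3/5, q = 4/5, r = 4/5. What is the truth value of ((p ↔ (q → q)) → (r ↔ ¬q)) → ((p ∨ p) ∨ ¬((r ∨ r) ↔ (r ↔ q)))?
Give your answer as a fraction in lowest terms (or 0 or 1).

4/5

q → q = 4/5 → 4/5 = 1
p ↔ (q → q) = 3/5 ↔ 1 = 3/5
¬q = ¬4/5 = 1/5
r ↔ ¬q = 4/5 ↔ 1/5 = 2/5
(p ↔ (q → q)) → (r ↔ ¬q) = 3/5 → 2/5 = 4/5
p ∨ p = 3/5 ∨ 3/5 = 3/5
r ∨ r = 4/5 ∨ 4/5 = 4/5
r ↔ q = 4/5 ↔ 4/5 = 1
(r ∨ r) ↔ (r ↔ q) = 4/5 ↔ 1 = 4/5
¬((r ∨ r) ↔ (r ↔ q)) = ¬4/5 = 1/5
(p ∨ p) ∨ ¬((r ∨ r) ↔ (r ↔ q)) = 3/5 ∨ 1/5 = 3/5
((p ↔ (q → q)) → (r ↔ ¬q)) → ((p ∨ p) ∨ ¬((r ∨ r) ↔ (r ↔ q))) = 4/5 → 3/5 = 4/5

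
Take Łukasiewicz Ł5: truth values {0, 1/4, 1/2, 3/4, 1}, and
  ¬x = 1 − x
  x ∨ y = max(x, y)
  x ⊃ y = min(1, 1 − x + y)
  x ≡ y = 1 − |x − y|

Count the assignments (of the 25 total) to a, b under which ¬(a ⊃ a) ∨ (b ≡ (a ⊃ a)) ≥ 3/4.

10

value 1: 5 assignments (counts)
value 3/4: 5 assignments (counts)
value 1/2: 5 assignments
value 1/4: 5 assignments
value 0: 5 assignments
So 10 of the 25 assignments meet the threshold.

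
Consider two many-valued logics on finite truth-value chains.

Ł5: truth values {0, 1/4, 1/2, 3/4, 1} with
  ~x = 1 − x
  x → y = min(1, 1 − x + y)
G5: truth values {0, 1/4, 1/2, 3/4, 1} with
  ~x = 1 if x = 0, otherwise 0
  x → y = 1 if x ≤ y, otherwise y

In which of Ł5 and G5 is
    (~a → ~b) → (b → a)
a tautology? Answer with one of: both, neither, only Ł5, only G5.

In Ł5: every assignment gives 1 — tautology.
In G5: at a = 1/4, b = 1/2 the value is 1/4 — not a tautology.

only Ł5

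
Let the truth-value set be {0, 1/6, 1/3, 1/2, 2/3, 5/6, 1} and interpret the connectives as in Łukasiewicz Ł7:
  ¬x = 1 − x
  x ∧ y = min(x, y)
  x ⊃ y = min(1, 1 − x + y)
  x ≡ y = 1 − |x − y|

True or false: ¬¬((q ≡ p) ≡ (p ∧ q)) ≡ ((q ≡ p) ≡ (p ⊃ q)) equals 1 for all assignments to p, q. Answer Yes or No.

Counterexample: take p = 0, q = 0.
q ≡ p = 0 ≡ 0 = 1
p ∧ q = 0 ∧ 0 = 0
(q ≡ p) ≡ (p ∧ q) = 1 ≡ 0 = 0
¬((q ≡ p) ≡ (p ∧ q)) = ¬0 = 1
¬¬((q ≡ p) ≡ (p ∧ q)) = ¬1 = 0
q ≡ p = 0 ≡ 0 = 1
p ⊃ q = 0 ⊃ 0 = 1
(q ≡ p) ≡ (p ⊃ q) = 1 ≡ 1 = 1
¬¬((q ≡ p) ≡ (p ∧ q)) ≡ ((q ≡ p) ≡ (p ⊃ q)) = 0 ≡ 1 = 0
This gives 0 ≠ 1.

No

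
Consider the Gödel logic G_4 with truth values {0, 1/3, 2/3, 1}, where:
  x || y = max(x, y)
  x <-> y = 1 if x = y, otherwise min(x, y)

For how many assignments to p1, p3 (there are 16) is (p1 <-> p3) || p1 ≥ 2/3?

10

p1 = 0, p3 = 0 ↦ 1  ≥
p1 = 0, p3 = 1/3 ↦ 0  <
p1 = 0, p3 = 2/3 ↦ 0  <
p1 = 0, p3 = 1 ↦ 0  <
p1 = 1/3, p3 = 0 ↦ 1/3  <
p1 = 1/3, p3 = 1/3 ↦ 1  ≥
p1 = 1/3, p3 = 2/3 ↦ 1/3  <
p1 = 1/3, p3 = 1 ↦ 1/3  <
p1 = 2/3, p3 = 0 ↦ 2/3  ≥
p1 = 2/3, p3 = 1/3 ↦ 2/3  ≥
p1 = 2/3, p3 = 2/3 ↦ 1  ≥
p1 = 2/3, p3 = 1 ↦ 2/3  ≥
p1 = 1, p3 = 0 ↦ 1  ≥
p1 = 1, p3 = 1/3 ↦ 1  ≥
p1 = 1, p3 = 2/3 ↦ 1  ≥
p1 = 1, p3 = 1 ↦ 1  ≥
So 10 of the 16 assignments meet the threshold.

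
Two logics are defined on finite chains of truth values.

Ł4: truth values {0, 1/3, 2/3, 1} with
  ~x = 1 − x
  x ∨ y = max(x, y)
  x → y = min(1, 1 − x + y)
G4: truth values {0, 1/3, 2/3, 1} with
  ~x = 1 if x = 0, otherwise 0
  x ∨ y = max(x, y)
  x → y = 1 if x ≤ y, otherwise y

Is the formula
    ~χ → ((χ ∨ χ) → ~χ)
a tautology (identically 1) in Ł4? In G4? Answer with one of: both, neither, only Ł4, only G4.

In Ł4: every assignment gives 1 — tautology.
In G4: every assignment gives 1 — tautology.

both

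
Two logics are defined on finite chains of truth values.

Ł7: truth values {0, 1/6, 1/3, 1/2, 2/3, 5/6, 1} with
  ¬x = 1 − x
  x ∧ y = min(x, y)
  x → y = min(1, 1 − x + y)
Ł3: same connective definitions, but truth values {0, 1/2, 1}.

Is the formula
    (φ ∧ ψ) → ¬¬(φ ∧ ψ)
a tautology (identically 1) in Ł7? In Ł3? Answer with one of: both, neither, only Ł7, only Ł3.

both

In Ł7: every assignment gives 1 — tautology.
In Ł3: every assignment gives 1 — tautology.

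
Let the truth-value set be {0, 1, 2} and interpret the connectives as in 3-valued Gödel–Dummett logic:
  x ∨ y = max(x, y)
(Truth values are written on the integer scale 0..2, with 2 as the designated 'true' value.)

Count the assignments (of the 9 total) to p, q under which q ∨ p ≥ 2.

5

p = 0, q = 0 ↦ 0  <
p = 0, q = 1 ↦ 1  <
p = 0, q = 2 ↦ 2  ≥
p = 1, q = 0 ↦ 1  <
p = 1, q = 1 ↦ 1  <
p = 1, q = 2 ↦ 2  ≥
p = 2, q = 0 ↦ 2  ≥
p = 2, q = 1 ↦ 2  ≥
p = 2, q = 2 ↦ 2  ≥
So 5 of the 9 assignments meet the threshold.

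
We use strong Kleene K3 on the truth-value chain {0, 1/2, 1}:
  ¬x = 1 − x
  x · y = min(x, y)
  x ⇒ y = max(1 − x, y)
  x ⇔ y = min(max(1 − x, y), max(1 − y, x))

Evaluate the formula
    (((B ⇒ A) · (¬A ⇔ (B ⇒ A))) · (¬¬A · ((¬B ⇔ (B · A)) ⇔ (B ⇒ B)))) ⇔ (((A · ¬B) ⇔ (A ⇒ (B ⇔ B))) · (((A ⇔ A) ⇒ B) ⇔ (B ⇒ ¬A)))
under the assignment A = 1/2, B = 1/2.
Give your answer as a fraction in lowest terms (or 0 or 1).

B ⇒ A = 1/2 ⇒ 1/2 = 1/2
¬A = ¬1/2 = 1/2
B ⇒ A = 1/2 ⇒ 1/2 = 1/2
¬A ⇔ (B ⇒ A) = 1/2 ⇔ 1/2 = 1/2
(B ⇒ A) · (¬A ⇔ (B ⇒ A)) = 1/2 · 1/2 = 1/2
¬A = ¬1/2 = 1/2
¬¬A = ¬1/2 = 1/2
¬B = ¬1/2 = 1/2
B · A = 1/2 · 1/2 = 1/2
¬B ⇔ (B · A) = 1/2 ⇔ 1/2 = 1/2
B ⇒ B = 1/2 ⇒ 1/2 = 1/2
(¬B ⇔ (B · A)) ⇔ (B ⇒ B) = 1/2 ⇔ 1/2 = 1/2
¬¬A · ((¬B ⇔ (B · A)) ⇔ (B ⇒ B)) = 1/2 · 1/2 = 1/2
((B ⇒ A) · (¬A ⇔ (B ⇒ A))) · (¬¬A · ((¬B ⇔ (B · A)) ⇔ (B ⇒ B))) = 1/2 · 1/2 = 1/2
¬B = ¬1/2 = 1/2
A · ¬B = 1/2 · 1/2 = 1/2
B ⇔ B = 1/2 ⇔ 1/2 = 1/2
A ⇒ (B ⇔ B) = 1/2 ⇒ 1/2 = 1/2
(A · ¬B) ⇔ (A ⇒ (B ⇔ B)) = 1/2 ⇔ 1/2 = 1/2
A ⇔ A = 1/2 ⇔ 1/2 = 1/2
(A ⇔ A) ⇒ B = 1/2 ⇒ 1/2 = 1/2
¬A = ¬1/2 = 1/2
B ⇒ ¬A = 1/2 ⇒ 1/2 = 1/2
((A ⇔ A) ⇒ B) ⇔ (B ⇒ ¬A) = 1/2 ⇔ 1/2 = 1/2
((A · ¬B) ⇔ (A ⇒ (B ⇔ B))) · (((A ⇔ A) ⇒ B) ⇔ (B ⇒ ¬A)) = 1/2 · 1/2 = 1/2
(((B ⇒ A) · (¬A ⇔ (B ⇒ A))) · (¬¬A · ((¬B ⇔ (B · A)) ⇔ (B ⇒ B)))) ⇔ (((A · ¬B) ⇔ (A ⇒ (B ⇔ B))) · (((A ⇔ A) ⇒ B) ⇔ (B ⇒ ¬A))) = 1/2 ⇔ 1/2 = 1/2

1/2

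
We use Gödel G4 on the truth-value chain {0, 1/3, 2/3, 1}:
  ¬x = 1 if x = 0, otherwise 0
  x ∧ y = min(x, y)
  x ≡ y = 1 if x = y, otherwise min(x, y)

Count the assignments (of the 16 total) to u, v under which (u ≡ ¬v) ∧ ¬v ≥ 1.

u = 0, v = 0 ↦ 0  <
u = 0, v = 1/3 ↦ 0  <
u = 0, v = 2/3 ↦ 0  <
u = 0, v = 1 ↦ 0  <
u = 1/3, v = 0 ↦ 1/3  <
u = 1/3, v = 1/3 ↦ 0  <
u = 1/3, v = 2/3 ↦ 0  <
u = 1/3, v = 1 ↦ 0  <
u = 2/3, v = 0 ↦ 2/3  <
u = 2/3, v = 1/3 ↦ 0  <
u = 2/3, v = 2/3 ↦ 0  <
u = 2/3, v = 1 ↦ 0  <
u = 1, v = 0 ↦ 1  ≥
u = 1, v = 1/3 ↦ 0  <
u = 1, v = 2/3 ↦ 0  <
u = 1, v = 1 ↦ 0  <
So 1 of the 16 assignments meets the threshold.

1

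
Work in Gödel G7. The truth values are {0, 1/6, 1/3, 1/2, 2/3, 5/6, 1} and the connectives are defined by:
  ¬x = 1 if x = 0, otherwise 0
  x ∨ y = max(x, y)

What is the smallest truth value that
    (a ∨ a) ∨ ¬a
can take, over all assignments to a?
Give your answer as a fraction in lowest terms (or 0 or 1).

1/6

Take a = 1/6:
a ∨ a = 1/6 ∨ 1/6 = 1/6
¬a = ¬1/6 = 0
(a ∨ a) ∨ ¬a = 1/6 ∨ 0 = 1/6
No assignment yields a value below 1/6, so this is the minimum.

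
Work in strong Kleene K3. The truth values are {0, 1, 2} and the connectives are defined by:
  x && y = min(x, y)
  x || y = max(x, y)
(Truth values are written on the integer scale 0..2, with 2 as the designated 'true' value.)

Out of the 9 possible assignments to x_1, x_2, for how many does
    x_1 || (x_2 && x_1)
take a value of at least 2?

3

x_1 = 0, x_2 = 0 ↦ 0  <
x_1 = 0, x_2 = 1 ↦ 0  <
x_1 = 0, x_2 = 2 ↦ 0  <
x_1 = 1, x_2 = 0 ↦ 1  <
x_1 = 1, x_2 = 1 ↦ 1  <
x_1 = 1, x_2 = 2 ↦ 1  <
x_1 = 2, x_2 = 0 ↦ 2  ≥
x_1 = 2, x_2 = 1 ↦ 2  ≥
x_1 = 2, x_2 = 2 ↦ 2  ≥
So 3 of the 9 assignments meet the threshold.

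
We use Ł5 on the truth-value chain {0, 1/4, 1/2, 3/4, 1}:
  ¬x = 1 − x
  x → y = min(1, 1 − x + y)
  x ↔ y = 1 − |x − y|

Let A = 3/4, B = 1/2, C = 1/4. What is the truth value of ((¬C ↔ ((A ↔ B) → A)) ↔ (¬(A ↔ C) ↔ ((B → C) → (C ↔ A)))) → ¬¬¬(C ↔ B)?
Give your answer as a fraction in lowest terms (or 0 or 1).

¬C = ¬1/4 = 3/4
A ↔ B = 3/4 ↔ 1/2 = 3/4
(A ↔ B) → A = 3/4 → 3/4 = 1
¬C ↔ ((A ↔ B) → A) = 3/4 ↔ 1 = 3/4
A ↔ C = 3/4 ↔ 1/4 = 1/2
¬(A ↔ C) = ¬1/2 = 1/2
B → C = 1/2 → 1/4 = 3/4
C ↔ A = 1/4 ↔ 3/4 = 1/2
(B → C) → (C ↔ A) = 3/4 → 1/2 = 3/4
¬(A ↔ C) ↔ ((B → C) → (C ↔ A)) = 1/2 ↔ 3/4 = 3/4
(¬C ↔ ((A ↔ B) → A)) ↔ (¬(A ↔ C) ↔ ((B → C) → (C ↔ A))) = 3/4 ↔ 3/4 = 1
C ↔ B = 1/4 ↔ 1/2 = 3/4
¬(C ↔ B) = ¬3/4 = 1/4
¬¬(C ↔ B) = ¬1/4 = 3/4
¬¬¬(C ↔ B) = ¬3/4 = 1/4
((¬C ↔ ((A ↔ B) → A)) ↔ (¬(A ↔ C) ↔ ((B → C) → (C ↔ A)))) → ¬¬¬(C ↔ B) = 1 → 1/4 = 1/4

1/4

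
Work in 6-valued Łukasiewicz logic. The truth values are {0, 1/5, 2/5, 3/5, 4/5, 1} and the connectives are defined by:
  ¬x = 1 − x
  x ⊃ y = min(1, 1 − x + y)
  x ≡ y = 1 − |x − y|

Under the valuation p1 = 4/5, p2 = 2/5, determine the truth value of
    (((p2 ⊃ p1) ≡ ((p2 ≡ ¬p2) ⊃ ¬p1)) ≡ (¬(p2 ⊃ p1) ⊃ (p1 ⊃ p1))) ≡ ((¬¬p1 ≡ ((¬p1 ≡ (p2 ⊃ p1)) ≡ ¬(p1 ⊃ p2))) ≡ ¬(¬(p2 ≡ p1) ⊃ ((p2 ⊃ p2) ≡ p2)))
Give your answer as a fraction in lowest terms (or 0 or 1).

p2 ⊃ p1 = 2/5 ⊃ 4/5 = 1
¬p2 = ¬2/5 = 3/5
p2 ≡ ¬p2 = 2/5 ≡ 3/5 = 4/5
¬p1 = ¬4/5 = 1/5
(p2 ≡ ¬p2) ⊃ ¬p1 = 4/5 ⊃ 1/5 = 2/5
(p2 ⊃ p1) ≡ ((p2 ≡ ¬p2) ⊃ ¬p1) = 1 ≡ 2/5 = 2/5
p2 ⊃ p1 = 2/5 ⊃ 4/5 = 1
¬(p2 ⊃ p1) = ¬1 = 0
p1 ⊃ p1 = 4/5 ⊃ 4/5 = 1
¬(p2 ⊃ p1) ⊃ (p1 ⊃ p1) = 0 ⊃ 1 = 1
((p2 ⊃ p1) ≡ ((p2 ≡ ¬p2) ⊃ ¬p1)) ≡ (¬(p2 ⊃ p1) ⊃ (p1 ⊃ p1)) = 2/5 ≡ 1 = 2/5
¬p1 = ¬4/5 = 1/5
¬¬p1 = ¬1/5 = 4/5
¬p1 = ¬4/5 = 1/5
p2 ⊃ p1 = 2/5 ⊃ 4/5 = 1
¬p1 ≡ (p2 ⊃ p1) = 1/5 ≡ 1 = 1/5
p1 ⊃ p2 = 4/5 ⊃ 2/5 = 3/5
¬(p1 ⊃ p2) = ¬3/5 = 2/5
(¬p1 ≡ (p2 ⊃ p1)) ≡ ¬(p1 ⊃ p2) = 1/5 ≡ 2/5 = 4/5
¬¬p1 ≡ ((¬p1 ≡ (p2 ⊃ p1)) ≡ ¬(p1 ⊃ p2)) = 4/5 ≡ 4/5 = 1
p2 ≡ p1 = 2/5 ≡ 4/5 = 3/5
¬(p2 ≡ p1) = ¬3/5 = 2/5
p2 ⊃ p2 = 2/5 ⊃ 2/5 = 1
(p2 ⊃ p2) ≡ p2 = 1 ≡ 2/5 = 2/5
¬(p2 ≡ p1) ⊃ ((p2 ⊃ p2) ≡ p2) = 2/5 ⊃ 2/5 = 1
¬(¬(p2 ≡ p1) ⊃ ((p2 ⊃ p2) ≡ p2)) = ¬1 = 0
(¬¬p1 ≡ ((¬p1 ≡ (p2 ⊃ p1)) ≡ ¬(p1 ⊃ p2))) ≡ ¬(¬(p2 ≡ p1) ⊃ ((p2 ⊃ p2) ≡ p2)) = 1 ≡ 0 = 0
(((p2 ⊃ p1) ≡ ((p2 ≡ ¬p2) ⊃ ¬p1)) ≡ (¬(p2 ⊃ p1) ⊃ (p1 ⊃ p1))) ≡ ((¬¬p1 ≡ ((¬p1 ≡ (p2 ⊃ p1)) ≡ ¬(p1 ⊃ p2))) ≡ ¬(¬(p2 ≡ p1) ⊃ ((p2 ⊃ p2) ≡ p2))) = 2/5 ≡ 0 = 3/5

3/5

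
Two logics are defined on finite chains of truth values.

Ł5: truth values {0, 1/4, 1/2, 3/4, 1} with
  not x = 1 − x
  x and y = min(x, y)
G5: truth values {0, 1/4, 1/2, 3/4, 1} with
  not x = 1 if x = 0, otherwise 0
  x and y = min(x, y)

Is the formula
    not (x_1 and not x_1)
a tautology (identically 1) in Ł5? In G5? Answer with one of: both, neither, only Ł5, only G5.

In Ł5: at x_1 = 1/4 the value is 3/4 — not a tautology.
In G5: every assignment gives 1 — tautology.

only G5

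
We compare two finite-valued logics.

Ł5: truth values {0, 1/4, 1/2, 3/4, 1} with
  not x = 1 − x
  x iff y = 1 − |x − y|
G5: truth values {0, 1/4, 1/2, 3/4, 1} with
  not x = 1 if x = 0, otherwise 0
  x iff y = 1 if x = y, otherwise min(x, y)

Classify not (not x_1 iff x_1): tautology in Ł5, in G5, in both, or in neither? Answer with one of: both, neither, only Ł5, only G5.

In Ł5: at x_1 = 1/4 the value is 1/2 — not a tautology.
In G5: every assignment gives 1 — tautology.

only G5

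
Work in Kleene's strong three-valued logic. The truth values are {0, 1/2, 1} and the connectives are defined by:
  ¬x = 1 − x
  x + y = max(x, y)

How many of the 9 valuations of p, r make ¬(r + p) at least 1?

1

p = 0, r = 0 ↦ 1  ≥
p = 0, r = 1/2 ↦ 1/2  <
p = 0, r = 1 ↦ 0  <
p = 1/2, r = 0 ↦ 1/2  <
p = 1/2, r = 1/2 ↦ 1/2  <
p = 1/2, r = 1 ↦ 0  <
p = 1, r = 0 ↦ 0  <
p = 1, r = 1/2 ↦ 0  <
p = 1, r = 1 ↦ 0  <
So 1 of the 9 assignments meets the threshold.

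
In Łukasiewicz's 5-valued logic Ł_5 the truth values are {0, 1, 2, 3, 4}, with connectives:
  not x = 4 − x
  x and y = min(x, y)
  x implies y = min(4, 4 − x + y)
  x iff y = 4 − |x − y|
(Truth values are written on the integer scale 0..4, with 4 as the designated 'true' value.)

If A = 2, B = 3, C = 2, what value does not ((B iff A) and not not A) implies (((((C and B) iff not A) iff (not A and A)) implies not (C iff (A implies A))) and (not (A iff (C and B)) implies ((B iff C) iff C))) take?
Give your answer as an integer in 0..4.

B iff A = 3 iff 2 = 3
not A = not 2 = 2
not not A = not 2 = 2
(B iff A) and not not A = 3 and 2 = 2
not ((B iff A) and not not A) = not 2 = 2
C and B = 2 and 3 = 2
not A = not 2 = 2
(C and B) iff not A = 2 iff 2 = 4
not A = not 2 = 2
not A and A = 2 and 2 = 2
((C and B) iff not A) iff (not A and A) = 4 iff 2 = 2
A implies A = 2 implies 2 = 4
C iff (A implies A) = 2 iff 4 = 2
not (C iff (A implies A)) = not 2 = 2
(((C and B) iff not A) iff (not A and A)) implies not (C iff (A implies A)) = 2 implies 2 = 4
C and B = 2 and 3 = 2
A iff (C and B) = 2 iff 2 = 4
not (A iff (C and B)) = not 4 = 0
B iff C = 3 iff 2 = 3
(B iff C) iff C = 3 iff 2 = 3
not (A iff (C and B)) implies ((B iff C) iff C) = 0 implies 3 = 4
((((C and B) iff not A) iff (not A and A)) implies not (C iff (A implies A))) and (not (A iff (C and B)) implies ((B iff C) iff C)) = 4 and 4 = 4
not ((B iff A) and not not A) implies (((((C and B) iff not A) iff (not A and A)) implies not (C iff (A implies A))) and (not (A iff (C and B)) implies ((B iff C) iff C))) = 2 implies 4 = 4

4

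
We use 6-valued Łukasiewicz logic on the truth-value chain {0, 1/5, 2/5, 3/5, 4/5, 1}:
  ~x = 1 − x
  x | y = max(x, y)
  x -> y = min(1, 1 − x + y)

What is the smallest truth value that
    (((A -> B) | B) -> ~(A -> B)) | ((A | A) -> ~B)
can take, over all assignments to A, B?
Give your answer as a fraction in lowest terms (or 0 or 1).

0

Take A = 1, B = 1:
A -> B = 1 -> 1 = 1
(A -> B) | B = 1 | 1 = 1
A -> B = 1 -> 1 = 1
~(A -> B) = ~1 = 0
((A -> B) | B) -> ~(A -> B) = 1 -> 0 = 0
A | A = 1 | 1 = 1
~B = ~1 = 0
(A | A) -> ~B = 1 -> 0 = 0
(((A -> B) | B) -> ~(A -> B)) | ((A | A) -> ~B) = 0 | 0 = 0
No assignment yields a value below 0, so this is the minimum.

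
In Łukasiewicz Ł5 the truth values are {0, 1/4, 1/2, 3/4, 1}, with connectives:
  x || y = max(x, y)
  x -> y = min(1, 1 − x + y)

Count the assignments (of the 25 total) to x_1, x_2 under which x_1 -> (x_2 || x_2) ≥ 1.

value 1: 15 assignments (counts)
value 3/4: 4 assignments
value 1/2: 3 assignments
value 1/4: 2 assignments
value 0: 1 assignment
So 15 of the 25 assignments meet the threshold.

15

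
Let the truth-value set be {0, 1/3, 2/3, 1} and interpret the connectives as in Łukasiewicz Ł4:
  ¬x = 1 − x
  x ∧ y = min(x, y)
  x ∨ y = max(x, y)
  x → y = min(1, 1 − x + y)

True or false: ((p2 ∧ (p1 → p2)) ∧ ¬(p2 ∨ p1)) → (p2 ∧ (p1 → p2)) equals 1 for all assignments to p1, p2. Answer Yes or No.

p1 = 0, p2 = 0 ↦ 1
p1 = 0, p2 = 1/3 ↦ 1
p1 = 0, p2 = 2/3 ↦ 1
p1 = 0, p2 = 1 ↦ 1
p1 = 1/3, p2 = 0 ↦ 1
p1 = 1/3, p2 = 1/3 ↦ 1
p1 = 1/3, p2 = 2/3 ↦ 1
p1 = 1/3, p2 = 1 ↦ 1
p1 = 2/3, p2 = 0 ↦ 1
p1 = 2/3, p2 = 1/3 ↦ 1
p1 = 2/3, p2 = 2/3 ↦ 1
p1 = 2/3, p2 = 1 ↦ 1
p1 = 1, p2 = 0 ↦ 1
p1 = 1, p2 = 1/3 ↦ 1
p1 = 1, p2 = 2/3 ↦ 1
p1 = 1, p2 = 1 ↦ 1
Every assignment gives a value ≥ 1.

Yes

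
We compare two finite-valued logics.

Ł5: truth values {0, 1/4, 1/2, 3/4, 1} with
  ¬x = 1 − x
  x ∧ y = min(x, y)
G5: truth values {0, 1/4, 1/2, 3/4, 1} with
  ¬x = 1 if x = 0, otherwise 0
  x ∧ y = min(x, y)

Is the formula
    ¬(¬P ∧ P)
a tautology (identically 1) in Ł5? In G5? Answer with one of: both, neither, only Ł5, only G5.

In Ł5: at P = 1/4 the value is 3/4 — not a tautology.
In G5: every assignment gives 1 — tautology.

only G5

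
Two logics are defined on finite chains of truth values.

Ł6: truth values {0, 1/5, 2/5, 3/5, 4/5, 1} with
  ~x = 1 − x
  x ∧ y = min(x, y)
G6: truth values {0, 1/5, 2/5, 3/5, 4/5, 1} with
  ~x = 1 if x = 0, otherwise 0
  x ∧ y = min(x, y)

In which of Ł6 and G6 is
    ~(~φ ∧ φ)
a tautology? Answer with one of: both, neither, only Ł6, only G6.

only G6

In Ł6: at φ = 1/5 the value is 4/5 — not a tautology.
In G6: every assignment gives 1 — tautology.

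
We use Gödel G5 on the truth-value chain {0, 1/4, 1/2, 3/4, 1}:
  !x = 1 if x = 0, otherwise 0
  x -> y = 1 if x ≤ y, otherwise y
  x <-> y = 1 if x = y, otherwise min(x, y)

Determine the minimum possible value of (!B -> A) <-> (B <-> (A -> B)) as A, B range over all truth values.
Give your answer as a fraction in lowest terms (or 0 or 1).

Take A = 0, B = 1/4:
!B = !1/4 = 0
!B -> A = 0 -> 0 = 1
A -> B = 0 -> 1/4 = 1
B <-> (A -> B) = 1/4 <-> 1 = 1/4
(!B -> A) <-> (B <-> (A -> B)) = 1 <-> 1/4 = 1/4
No assignment yields a value below 1/4, so this is the minimum.

1/4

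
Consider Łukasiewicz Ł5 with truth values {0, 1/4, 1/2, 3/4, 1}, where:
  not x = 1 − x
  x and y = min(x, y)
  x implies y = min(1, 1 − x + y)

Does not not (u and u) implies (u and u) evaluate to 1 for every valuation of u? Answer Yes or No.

u = 0 ↦ 1
u = 1/4 ↦ 1
u = 1/2 ↦ 1
u = 3/4 ↦ 1
u = 1 ↦ 1
Every assignment gives a value ≥ 1.

Yes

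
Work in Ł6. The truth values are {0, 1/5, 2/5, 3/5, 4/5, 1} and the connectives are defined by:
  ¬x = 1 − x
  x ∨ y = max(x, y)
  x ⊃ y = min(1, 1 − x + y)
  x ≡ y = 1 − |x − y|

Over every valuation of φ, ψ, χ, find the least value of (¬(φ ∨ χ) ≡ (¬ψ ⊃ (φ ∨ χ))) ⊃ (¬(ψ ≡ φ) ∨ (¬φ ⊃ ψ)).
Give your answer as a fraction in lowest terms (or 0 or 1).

Take φ = 0, ψ = 0, χ = 2/5:
φ ∨ χ = 0 ∨ 2/5 = 2/5
¬(φ ∨ χ) = ¬2/5 = 3/5
¬ψ = ¬0 = 1
φ ∨ χ = 0 ∨ 2/5 = 2/5
¬ψ ⊃ (φ ∨ χ) = 1 ⊃ 2/5 = 2/5
¬(φ ∨ χ) ≡ (¬ψ ⊃ (φ ∨ χ)) = 3/5 ≡ 2/5 = 4/5
ψ ≡ φ = 0 ≡ 0 = 1
¬(ψ ≡ φ) = ¬1 = 0
¬φ = ¬0 = 1
¬φ ⊃ ψ = 1 ⊃ 0 = 0
¬(ψ ≡ φ) ∨ (¬φ ⊃ ψ) = 0 ∨ 0 = 0
(¬(φ ∨ χ) ≡ (¬ψ ⊃ (φ ∨ χ))) ⊃ (¬(ψ ≡ φ) ∨ (¬φ ⊃ ψ)) = 4/5 ⊃ 0 = 1/5
No assignment yields a value below 1/5, so this is the minimum.

1/5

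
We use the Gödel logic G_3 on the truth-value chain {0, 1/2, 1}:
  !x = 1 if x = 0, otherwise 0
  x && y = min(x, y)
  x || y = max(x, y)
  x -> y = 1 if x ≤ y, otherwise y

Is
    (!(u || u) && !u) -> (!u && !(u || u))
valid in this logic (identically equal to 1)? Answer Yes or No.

Yes

u = 0 ↦ 1
u = 1/2 ↦ 1
u = 1 ↦ 1
Every assignment gives a value ≥ 1.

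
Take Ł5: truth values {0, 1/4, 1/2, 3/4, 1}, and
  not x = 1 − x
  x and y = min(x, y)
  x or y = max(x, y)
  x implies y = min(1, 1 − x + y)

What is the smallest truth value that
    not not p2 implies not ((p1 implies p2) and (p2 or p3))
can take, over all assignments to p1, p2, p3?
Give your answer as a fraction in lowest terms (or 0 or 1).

Take p1 = 0, p2 = 1, p3 = 0:
not p2 = not 1 = 0
not not p2 = not 0 = 1
p1 implies p2 = 0 implies 1 = 1
p2 or p3 = 1 or 0 = 1
(p1 implies p2) and (p2 or p3) = 1 and 1 = 1
not ((p1 implies p2) and (p2 or p3)) = not 1 = 0
not not p2 implies not ((p1 implies p2) and (p2 or p3)) = 1 implies 0 = 0
No assignment yields a value below 0, so this is the minimum.

0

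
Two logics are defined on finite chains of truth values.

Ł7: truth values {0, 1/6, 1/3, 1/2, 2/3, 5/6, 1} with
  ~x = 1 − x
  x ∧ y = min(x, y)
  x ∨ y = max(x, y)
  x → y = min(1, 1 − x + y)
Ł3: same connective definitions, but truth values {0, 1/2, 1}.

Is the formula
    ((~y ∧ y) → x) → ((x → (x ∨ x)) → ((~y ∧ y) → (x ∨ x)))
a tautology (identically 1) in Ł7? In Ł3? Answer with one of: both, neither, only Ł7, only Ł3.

In Ł7: every assignment gives 1 — tautology.
In Ł3: every assignment gives 1 — tautology.

both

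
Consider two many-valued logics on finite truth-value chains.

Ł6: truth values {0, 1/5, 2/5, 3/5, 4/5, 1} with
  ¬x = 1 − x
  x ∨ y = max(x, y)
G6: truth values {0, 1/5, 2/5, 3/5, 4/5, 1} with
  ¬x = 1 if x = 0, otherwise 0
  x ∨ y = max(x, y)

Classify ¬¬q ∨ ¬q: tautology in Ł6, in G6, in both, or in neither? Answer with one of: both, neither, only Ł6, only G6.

only G6

In Ł6: at q = 1/5 the value is 4/5 — not a tautology.
In G6: every assignment gives 1 — tautology.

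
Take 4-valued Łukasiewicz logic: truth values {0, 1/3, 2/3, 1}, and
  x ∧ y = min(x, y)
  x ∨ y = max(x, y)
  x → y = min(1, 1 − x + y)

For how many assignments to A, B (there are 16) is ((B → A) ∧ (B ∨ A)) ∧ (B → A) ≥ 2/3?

A = 0, B = 0 ↦ 0  <
A = 0, B = 1/3 ↦ 1/3  <
A = 0, B = 2/3 ↦ 1/3  <
A = 0, B = 1 ↦ 0  <
A = 1/3, B = 0 ↦ 1/3  <
A = 1/3, B = 1/3 ↦ 1/3  <
A = 1/3, B = 2/3 ↦ 2/3  ≥
A = 1/3, B = 1 ↦ 1/3  <
A = 2/3, B = 0 ↦ 2/3  ≥
A = 2/3, B = 1/3 ↦ 2/3  ≥
A = 2/3, B = 2/3 ↦ 2/3  ≥
A = 2/3, B = 1 ↦ 2/3  ≥
A = 1, B = 0 ↦ 1  ≥
A = 1, B = 1/3 ↦ 1  ≥
A = 1, B = 2/3 ↦ 1  ≥
A = 1, B = 1 ↦ 1  ≥
So 9 of the 16 assignments meet the threshold.

9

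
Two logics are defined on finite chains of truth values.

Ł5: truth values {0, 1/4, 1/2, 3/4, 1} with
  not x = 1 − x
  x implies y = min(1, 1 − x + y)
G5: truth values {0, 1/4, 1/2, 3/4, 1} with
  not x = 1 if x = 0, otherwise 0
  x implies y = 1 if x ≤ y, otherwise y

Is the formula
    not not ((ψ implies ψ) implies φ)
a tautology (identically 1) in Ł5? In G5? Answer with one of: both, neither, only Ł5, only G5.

neither

In Ł5: at φ = 0, ψ = 0 the value is 0 — not a tautology.
In G5: at φ = 0, ψ = 0 the value is 0 — not a tautology.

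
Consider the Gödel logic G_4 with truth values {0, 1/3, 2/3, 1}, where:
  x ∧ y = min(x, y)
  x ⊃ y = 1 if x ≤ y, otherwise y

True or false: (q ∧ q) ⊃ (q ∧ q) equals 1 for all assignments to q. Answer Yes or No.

Yes

q = 0 ↦ 1
q = 1/3 ↦ 1
q = 2/3 ↦ 1
q = 1 ↦ 1
Every assignment gives a value ≥ 1.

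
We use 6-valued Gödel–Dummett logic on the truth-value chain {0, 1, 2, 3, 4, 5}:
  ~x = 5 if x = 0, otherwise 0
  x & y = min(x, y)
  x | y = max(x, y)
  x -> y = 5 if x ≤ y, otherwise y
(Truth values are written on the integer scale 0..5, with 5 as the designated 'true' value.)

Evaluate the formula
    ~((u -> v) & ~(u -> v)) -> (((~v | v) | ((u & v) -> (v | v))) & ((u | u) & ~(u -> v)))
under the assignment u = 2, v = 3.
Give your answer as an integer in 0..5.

u -> v = 2 -> 3 = 5
u -> v = 2 -> 3 = 5
~(u -> v) = ~5 = 0
(u -> v) & ~(u -> v) = 5 & 0 = 0
~((u -> v) & ~(u -> v)) = ~0 = 5
~v = ~3 = 0
~v | v = 0 | 3 = 3
u & v = 2 & 3 = 2
v | v = 3 | 3 = 3
(u & v) -> (v | v) = 2 -> 3 = 5
(~v | v) | ((u & v) -> (v | v)) = 3 | 5 = 5
u | u = 2 | 2 = 2
u -> v = 2 -> 3 = 5
~(u -> v) = ~5 = 0
(u | u) & ~(u -> v) = 2 & 0 = 0
((~v | v) | ((u & v) -> (v | v))) & ((u | u) & ~(u -> v)) = 5 & 0 = 0
~((u -> v) & ~(u -> v)) -> (((~v | v) | ((u & v) -> (v | v))) & ((u | u) & ~(u -> v))) = 5 -> 0 = 0

0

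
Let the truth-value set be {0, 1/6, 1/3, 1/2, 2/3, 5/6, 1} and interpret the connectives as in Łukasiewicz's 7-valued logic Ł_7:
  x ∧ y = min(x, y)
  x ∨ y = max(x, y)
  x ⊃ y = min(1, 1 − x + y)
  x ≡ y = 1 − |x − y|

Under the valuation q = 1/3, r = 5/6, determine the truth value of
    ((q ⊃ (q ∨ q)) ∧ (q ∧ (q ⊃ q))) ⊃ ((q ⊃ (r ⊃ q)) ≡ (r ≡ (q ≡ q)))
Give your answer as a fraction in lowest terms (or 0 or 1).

1

q ∨ q = 1/3 ∨ 1/3 = 1/3
q ⊃ (q ∨ q) = 1/3 ⊃ 1/3 = 1
q ⊃ q = 1/3 ⊃ 1/3 = 1
q ∧ (q ⊃ q) = 1/3 ∧ 1 = 1/3
(q ⊃ (q ∨ q)) ∧ (q ∧ (q ⊃ q)) = 1 ∧ 1/3 = 1/3
r ⊃ q = 5/6 ⊃ 1/3 = 1/2
q ⊃ (r ⊃ q) = 1/3 ⊃ 1/2 = 1
q ≡ q = 1/3 ≡ 1/3 = 1
r ≡ (q ≡ q) = 5/6 ≡ 1 = 5/6
(q ⊃ (r ⊃ q)) ≡ (r ≡ (q ≡ q)) = 1 ≡ 5/6 = 5/6
((q ⊃ (q ∨ q)) ∧ (q ∧ (q ⊃ q))) ⊃ ((q ⊃ (r ⊃ q)) ≡ (r ≡ (q ≡ q))) = 1/3 ⊃ 5/6 = 1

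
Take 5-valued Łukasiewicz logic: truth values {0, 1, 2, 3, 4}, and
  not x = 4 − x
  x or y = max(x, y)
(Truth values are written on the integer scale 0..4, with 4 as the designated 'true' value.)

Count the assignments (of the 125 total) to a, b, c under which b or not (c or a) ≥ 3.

value 4: 29 assignments (counts)
value 3: 33 assignments (counts)
value 2: 31 assignments
value 1: 23 assignments
value 0: 9 assignments
So 62 of the 125 assignments meet the threshold.

62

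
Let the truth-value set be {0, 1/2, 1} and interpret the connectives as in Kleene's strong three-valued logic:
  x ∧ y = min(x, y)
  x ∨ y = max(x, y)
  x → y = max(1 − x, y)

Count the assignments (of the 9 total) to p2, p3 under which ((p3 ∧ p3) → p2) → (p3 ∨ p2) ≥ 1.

p2 = 0, p3 = 0 ↦ 0  <
p2 = 0, p3 = 1/2 ↦ 1/2  <
p2 = 0, p3 = 1 ↦ 1  ≥
p2 = 1/2, p3 = 0 ↦ 1/2  <
p2 = 1/2, p3 = 1/2 ↦ 1/2  <
p2 = 1/2, p3 = 1 ↦ 1  ≥
p2 = 1, p3 = 0 ↦ 1  ≥
p2 = 1, p3 = 1/2 ↦ 1  ≥
p2 = 1, p3 = 1 ↦ 1  ≥
So 5 of the 9 assignments meet the threshold.

5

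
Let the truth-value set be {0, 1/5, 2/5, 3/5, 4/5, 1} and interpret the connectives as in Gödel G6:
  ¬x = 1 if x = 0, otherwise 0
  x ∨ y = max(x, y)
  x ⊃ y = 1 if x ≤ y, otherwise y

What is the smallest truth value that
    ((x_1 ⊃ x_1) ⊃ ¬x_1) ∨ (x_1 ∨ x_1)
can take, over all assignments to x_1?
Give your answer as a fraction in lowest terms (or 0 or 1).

1/5

Take x_1 = 1/5:
x_1 ⊃ x_1 = 1/5 ⊃ 1/5 = 1
¬x_1 = ¬1/5 = 0
(x_1 ⊃ x_1) ⊃ ¬x_1 = 1 ⊃ 0 = 0
x_1 ∨ x_1 = 1/5 ∨ 1/5 = 1/5
((x_1 ⊃ x_1) ⊃ ¬x_1) ∨ (x_1 ∨ x_1) = 0 ∨ 1/5 = 1/5
No assignment yields a value below 1/5, so this is the minimum.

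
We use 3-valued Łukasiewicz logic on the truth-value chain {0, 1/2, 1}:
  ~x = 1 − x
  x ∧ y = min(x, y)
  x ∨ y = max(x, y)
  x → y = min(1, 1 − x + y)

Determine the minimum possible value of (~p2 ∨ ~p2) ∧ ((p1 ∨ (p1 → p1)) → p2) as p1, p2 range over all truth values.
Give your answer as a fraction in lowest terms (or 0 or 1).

Take p1 = 0, p2 = 0:
~p2 = ~0 = 1
~p2 = ~0 = 1
~p2 ∨ ~p2 = 1 ∨ 1 = 1
p1 → p1 = 0 → 0 = 1
p1 ∨ (p1 → p1) = 0 ∨ 1 = 1
(p1 ∨ (p1 → p1)) → p2 = 1 → 0 = 0
(~p2 ∨ ~p2) ∧ ((p1 ∨ (p1 → p1)) → p2) = 1 ∧ 0 = 0
No assignment yields a value below 0, so this is the minimum.

0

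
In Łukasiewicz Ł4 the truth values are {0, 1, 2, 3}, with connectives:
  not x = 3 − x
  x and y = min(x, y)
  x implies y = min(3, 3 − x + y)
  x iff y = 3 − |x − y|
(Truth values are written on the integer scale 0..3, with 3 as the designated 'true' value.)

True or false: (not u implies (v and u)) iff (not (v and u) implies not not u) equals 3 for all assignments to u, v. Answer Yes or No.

Yes

u = 0, v = 0 ↦ 3
u = 0, v = 1 ↦ 3
u = 0, v = 2 ↦ 3
u = 0, v = 3 ↦ 3
u = 1, v = 0 ↦ 3
u = 1, v = 1 ↦ 3
u = 1, v = 2 ↦ 3
u = 1, v = 3 ↦ 3
u = 2, v = 0 ↦ 3
u = 2, v = 1 ↦ 3
u = 2, v = 2 ↦ 3
u = 2, v = 3 ↦ 3
u = 3, v = 0 ↦ 3
u = 3, v = 1 ↦ 3
u = 3, v = 2 ↦ 3
u = 3, v = 3 ↦ 3
Every assignment gives a value ≥ 3.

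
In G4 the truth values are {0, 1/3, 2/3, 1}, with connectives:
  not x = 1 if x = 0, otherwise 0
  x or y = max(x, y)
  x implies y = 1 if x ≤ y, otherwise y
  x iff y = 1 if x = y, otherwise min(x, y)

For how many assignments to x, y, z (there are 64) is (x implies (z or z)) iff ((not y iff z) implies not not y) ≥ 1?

31

value 1: 31 assignments (counts)
value 2/3: 3 assignments
value 1/3: 6 assignments
value 0: 24 assignments
So 31 of the 64 assignments meet the threshold.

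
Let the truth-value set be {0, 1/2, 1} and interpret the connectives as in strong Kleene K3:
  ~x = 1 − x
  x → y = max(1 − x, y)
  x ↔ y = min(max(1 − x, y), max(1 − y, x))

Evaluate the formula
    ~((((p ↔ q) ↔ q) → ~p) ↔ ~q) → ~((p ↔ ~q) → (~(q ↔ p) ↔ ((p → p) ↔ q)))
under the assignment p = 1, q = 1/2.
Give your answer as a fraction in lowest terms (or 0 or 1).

1/2

p ↔ q = 1 ↔ 1/2 = 1/2
(p ↔ q) ↔ q = 1/2 ↔ 1/2 = 1/2
~p = ~1 = 0
((p ↔ q) ↔ q) → ~p = 1/2 → 0 = 1/2
~q = ~1/2 = 1/2
(((p ↔ q) ↔ q) → ~p) ↔ ~q = 1/2 ↔ 1/2 = 1/2
~((((p ↔ q) ↔ q) → ~p) ↔ ~q) = ~1/2 = 1/2
~q = ~1/2 = 1/2
p ↔ ~q = 1 ↔ 1/2 = 1/2
q ↔ p = 1/2 ↔ 1 = 1/2
~(q ↔ p) = ~1/2 = 1/2
p → p = 1 → 1 = 1
(p → p) ↔ q = 1 ↔ 1/2 = 1/2
~(q ↔ p) ↔ ((p → p) ↔ q) = 1/2 ↔ 1/2 = 1/2
(p ↔ ~q) → (~(q ↔ p) ↔ ((p → p) ↔ q)) = 1/2 → 1/2 = 1/2
~((p ↔ ~q) → (~(q ↔ p) ↔ ((p → p) ↔ q))) = ~1/2 = 1/2
~((((p ↔ q) ↔ q) → ~p) ↔ ~q) → ~((p ↔ ~q) → (~(q ↔ p) ↔ ((p → p) ↔ q))) = 1/2 → 1/2 = 1/2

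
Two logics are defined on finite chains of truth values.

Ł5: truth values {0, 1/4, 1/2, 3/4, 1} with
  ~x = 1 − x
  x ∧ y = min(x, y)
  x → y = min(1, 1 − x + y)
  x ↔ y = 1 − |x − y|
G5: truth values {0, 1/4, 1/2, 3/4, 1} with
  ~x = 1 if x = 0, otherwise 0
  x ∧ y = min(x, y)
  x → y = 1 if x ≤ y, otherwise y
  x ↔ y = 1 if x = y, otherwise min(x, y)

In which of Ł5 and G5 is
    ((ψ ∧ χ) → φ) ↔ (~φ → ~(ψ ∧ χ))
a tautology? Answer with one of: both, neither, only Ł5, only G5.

only Ł5

In Ł5: every assignment gives 1 — tautology.
In G5: at φ = 1/4, ψ = 1/2, χ = 1/2 the value is 1/4 — not a tautology.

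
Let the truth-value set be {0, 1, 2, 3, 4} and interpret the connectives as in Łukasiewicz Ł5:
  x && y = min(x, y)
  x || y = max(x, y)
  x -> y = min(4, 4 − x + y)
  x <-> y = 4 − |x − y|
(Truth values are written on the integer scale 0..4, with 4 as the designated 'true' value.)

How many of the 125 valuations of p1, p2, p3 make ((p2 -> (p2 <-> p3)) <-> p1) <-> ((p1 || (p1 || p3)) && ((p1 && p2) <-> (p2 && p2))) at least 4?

value 4: 60 assignments (counts)
value 3: 32 assignments
value 2: 22 assignments
value 1: 8 assignments
value 0: 3 assignments
So 60 of the 125 assignments meet the threshold.

60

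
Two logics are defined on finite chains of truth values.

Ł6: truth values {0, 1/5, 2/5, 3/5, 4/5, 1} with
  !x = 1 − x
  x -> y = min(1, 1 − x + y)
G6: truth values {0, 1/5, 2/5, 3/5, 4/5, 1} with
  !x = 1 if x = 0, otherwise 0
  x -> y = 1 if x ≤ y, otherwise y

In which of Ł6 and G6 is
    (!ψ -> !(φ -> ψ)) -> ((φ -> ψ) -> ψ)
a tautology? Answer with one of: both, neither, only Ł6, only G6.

In Ł6: every assignment gives 1 — tautology.
In G6: at φ = 0, ψ = 1/5 the value is 1/5 — not a tautology.

only Ł6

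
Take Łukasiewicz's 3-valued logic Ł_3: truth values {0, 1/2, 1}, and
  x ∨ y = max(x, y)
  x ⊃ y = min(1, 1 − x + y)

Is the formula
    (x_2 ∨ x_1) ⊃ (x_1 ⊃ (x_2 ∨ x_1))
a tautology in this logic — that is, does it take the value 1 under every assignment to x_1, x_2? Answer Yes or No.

Yes

x_1 = 0, x_2 = 0 ↦ 1
x_1 = 0, x_2 = 1/2 ↦ 1
x_1 = 0, x_2 = 1 ↦ 1
x_1 = 1/2, x_2 = 0 ↦ 1
x_1 = 1/2, x_2 = 1/2 ↦ 1
x_1 = 1/2, x_2 = 1 ↦ 1
x_1 = 1, x_2 = 0 ↦ 1
x_1 = 1, x_2 = 1/2 ↦ 1
x_1 = 1, x_2 = 1 ↦ 1
Every assignment gives a value ≥ 1.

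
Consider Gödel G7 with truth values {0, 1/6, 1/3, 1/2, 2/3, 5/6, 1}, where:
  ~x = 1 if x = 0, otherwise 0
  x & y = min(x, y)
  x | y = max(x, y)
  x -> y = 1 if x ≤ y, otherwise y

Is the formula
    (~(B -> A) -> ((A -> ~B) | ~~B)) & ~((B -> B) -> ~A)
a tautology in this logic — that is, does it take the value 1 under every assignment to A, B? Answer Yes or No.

No

Counterexample: take A = 0, B = 0.
B -> A = 0 -> 0 = 1
~(B -> A) = ~1 = 0
~B = ~0 = 1
A -> ~B = 0 -> 1 = 1
~B = ~0 = 1
~~B = ~1 = 0
(A -> ~B) | ~~B = 1 | 0 = 1
~(B -> A) -> ((A -> ~B) | ~~B) = 0 -> 1 = 1
B -> B = 0 -> 0 = 1
~A = ~0 = 1
(B -> B) -> ~A = 1 -> 1 = 1
~((B -> B) -> ~A) = ~1 = 0
(~(B -> A) -> ((A -> ~B) | ~~B)) & ~((B -> B) -> ~A) = 1 & 0 = 0
This gives 0 ≠ 1.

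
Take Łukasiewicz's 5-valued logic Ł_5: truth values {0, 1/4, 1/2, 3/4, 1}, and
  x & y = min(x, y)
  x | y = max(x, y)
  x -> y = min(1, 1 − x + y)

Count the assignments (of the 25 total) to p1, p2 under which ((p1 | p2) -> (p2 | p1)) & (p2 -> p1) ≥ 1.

15

value 1: 15 assignments (counts)
value 3/4: 4 assignments
value 1/2: 3 assignments
value 1/4: 2 assignments
value 0: 1 assignment
So 15 of the 25 assignments meet the threshold.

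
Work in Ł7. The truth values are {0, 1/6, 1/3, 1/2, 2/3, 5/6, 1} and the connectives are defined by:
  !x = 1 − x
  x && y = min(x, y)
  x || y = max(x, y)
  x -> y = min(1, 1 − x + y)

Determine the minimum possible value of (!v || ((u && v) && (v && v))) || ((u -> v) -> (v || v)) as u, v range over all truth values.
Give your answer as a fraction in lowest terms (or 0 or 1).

1/2

Take u = 0, v = 1/2:
!v = !1/2 = 1/2
u && v = 0 && 1/2 = 0
v && v = 1/2 && 1/2 = 1/2
(u && v) && (v && v) = 0 && 1/2 = 0
!v || ((u && v) && (v && v)) = 1/2 || 0 = 1/2
u -> v = 0 -> 1/2 = 1
v || v = 1/2 || 1/2 = 1/2
(u -> v) -> (v || v) = 1 -> 1/2 = 1/2
(!v || ((u && v) && (v && v))) || ((u -> v) -> (v || v)) = 1/2 || 1/2 = 1/2
No assignment yields a value below 1/2, so this is the minimum.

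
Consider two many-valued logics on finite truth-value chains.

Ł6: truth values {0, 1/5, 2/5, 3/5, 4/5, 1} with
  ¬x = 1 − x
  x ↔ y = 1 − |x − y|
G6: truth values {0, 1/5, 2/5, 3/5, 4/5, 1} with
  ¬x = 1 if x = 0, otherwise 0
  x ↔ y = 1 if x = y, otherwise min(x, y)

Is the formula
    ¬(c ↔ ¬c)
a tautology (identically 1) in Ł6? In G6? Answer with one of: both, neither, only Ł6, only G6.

In Ł6: at c = 1/5 the value is 3/5 — not a tautology.
In G6: every assignment gives 1 — tautology.

only G6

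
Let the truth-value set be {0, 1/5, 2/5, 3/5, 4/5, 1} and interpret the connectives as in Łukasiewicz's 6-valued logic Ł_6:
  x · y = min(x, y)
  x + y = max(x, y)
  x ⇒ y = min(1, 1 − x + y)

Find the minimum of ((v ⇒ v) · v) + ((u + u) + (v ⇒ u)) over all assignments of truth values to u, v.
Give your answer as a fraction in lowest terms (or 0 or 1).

3/5

Take u = 0, v = 2/5:
v ⇒ v = 2/5 ⇒ 2/5 = 1
(v ⇒ v) · v = 1 · 2/5 = 2/5
u + u = 0 + 0 = 0
v ⇒ u = 2/5 ⇒ 0 = 3/5
(u + u) + (v ⇒ u) = 0 + 3/5 = 3/5
((v ⇒ v) · v) + ((u + u) + (v ⇒ u)) = 2/5 + 3/5 = 3/5
No assignment yields a value below 3/5, so this is the minimum.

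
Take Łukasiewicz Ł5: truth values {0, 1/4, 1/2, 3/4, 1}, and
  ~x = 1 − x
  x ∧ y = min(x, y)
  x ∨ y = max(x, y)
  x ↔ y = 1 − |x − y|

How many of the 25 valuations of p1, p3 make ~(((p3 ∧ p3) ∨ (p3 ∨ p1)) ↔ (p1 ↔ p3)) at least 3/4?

value 1: 3 assignments (counts)
value 3/4: 3 assignments (counts)
value 1/2: 7 assignments
value 1/4: 7 assignments
value 0: 5 assignments
So 6 of the 25 assignments meet the threshold.

6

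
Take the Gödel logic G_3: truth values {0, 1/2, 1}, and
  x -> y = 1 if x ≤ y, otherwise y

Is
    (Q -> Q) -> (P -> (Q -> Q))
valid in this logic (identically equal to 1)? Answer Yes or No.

Yes

P = 0, Q = 0 ↦ 1
P = 0, Q = 1/2 ↦ 1
P = 0, Q = 1 ↦ 1
P = 1/2, Q = 0 ↦ 1
P = 1/2, Q = 1/2 ↦ 1
P = 1/2, Q = 1 ↦ 1
P = 1, Q = 0 ↦ 1
P = 1, Q = 1/2 ↦ 1
P = 1, Q = 1 ↦ 1
Every assignment gives a value ≥ 1.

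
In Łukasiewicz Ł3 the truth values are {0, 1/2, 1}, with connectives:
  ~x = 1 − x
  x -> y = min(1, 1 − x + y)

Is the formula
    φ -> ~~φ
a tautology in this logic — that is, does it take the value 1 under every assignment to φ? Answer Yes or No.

φ = 0 ↦ 1
φ = 1/2 ↦ 1
φ = 1 ↦ 1
Every assignment gives a value ≥ 1.

Yes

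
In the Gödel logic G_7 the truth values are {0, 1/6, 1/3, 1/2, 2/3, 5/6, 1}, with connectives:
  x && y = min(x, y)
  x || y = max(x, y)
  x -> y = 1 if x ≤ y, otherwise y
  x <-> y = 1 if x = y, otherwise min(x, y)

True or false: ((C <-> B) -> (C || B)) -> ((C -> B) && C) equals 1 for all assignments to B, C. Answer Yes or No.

No

Counterexample: take B = 0, C = 1/6.
C <-> B = 1/6 <-> 0 = 0
C || B = 1/6 || 0 = 1/6
(C <-> B) -> (C || B) = 0 -> 1/6 = 1
C -> B = 1/6 -> 0 = 0
(C -> B) && C = 0 && 1/6 = 0
((C <-> B) -> (C || B)) -> ((C -> B) && C) = 1 -> 0 = 0
This gives 0 ≠ 1.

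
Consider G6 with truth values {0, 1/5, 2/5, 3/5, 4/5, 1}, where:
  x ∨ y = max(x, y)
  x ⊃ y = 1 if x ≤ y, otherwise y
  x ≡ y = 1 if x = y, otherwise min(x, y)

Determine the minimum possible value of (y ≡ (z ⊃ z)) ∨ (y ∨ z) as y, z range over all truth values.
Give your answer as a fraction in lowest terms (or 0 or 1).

Take y = 0, z = 0:
z ⊃ z = 0 ⊃ 0 = 1
y ≡ (z ⊃ z) = 0 ≡ 1 = 0
y ∨ z = 0 ∨ 0 = 0
(y ≡ (z ⊃ z)) ∨ (y ∨ z) = 0 ∨ 0 = 0
No assignment yields a value below 0, so this is the minimum.

0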